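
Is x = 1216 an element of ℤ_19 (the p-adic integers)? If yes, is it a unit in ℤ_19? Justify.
x ∈ ℤ_19 but not a unit; v_19(x) = 1 > 0

ℤ_19 = {x ∈ ℚ_19 : v_19(x) ≥ 0} and ℤ_19^× = {x ∈ ℤ_19 : v_19(x) = 0}. Here v_19(1216) = v_19(num) − v_19(den) = 1; compare against these criteria.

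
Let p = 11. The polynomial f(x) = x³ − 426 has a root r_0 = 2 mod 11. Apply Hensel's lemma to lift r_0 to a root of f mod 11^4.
r_3 = 4292 (mod 14641)

Hensel: r_{i+1} = r_i − f(r_i)/f′(r_i) mod 11^{i+2}, where f′(x) = 3x². Iterate:
  r_0 = 2 (mod 11)
  r_1 = 57 (mod 121)
  r_2 = 299 (mod 1331)
  r_3 = 4292 (mod 14641)
Final: r = 4292 with f(r) ≡ 0 mod 11^4.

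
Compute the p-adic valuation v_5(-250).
v_5(-250) = 3

v_5(n) is the largest exponent k such that 5^k divides n. Factor out: -250 = -5^3 · 2. (Sign doesn't affect v_p.) So v_5(-250) = 3.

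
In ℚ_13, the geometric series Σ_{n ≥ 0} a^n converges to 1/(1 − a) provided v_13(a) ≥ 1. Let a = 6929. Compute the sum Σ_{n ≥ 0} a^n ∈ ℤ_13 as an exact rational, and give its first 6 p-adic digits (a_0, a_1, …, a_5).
Σ a^n = 1/(1 − a) = -1/6928;  first 6 digits = (1, 0, 2, 3, 4, 12)

v_13(a) = 2 ≥ 1, so the series converges in ℤ_13 to 1/(1 − a) = 1/(1 − 6929) = -1/6928. Expand this rational in ℤ_13: compute digits iteratively via d_i = x_i mod 13, x_{i+1} = (x_i − d_i)/13. The first 6 digits are (1, 0, 2, 3, 4, 12).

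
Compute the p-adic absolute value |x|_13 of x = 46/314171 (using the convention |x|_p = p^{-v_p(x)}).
|46/314171|_13 = 28561

Step 1 — compute v_13(x) by factoring powers of 13 out of the numerator and denominator: v_13(46/314171) = -4. Step 2 — apply |x|_p = p^{-v_p(x)} = 13^{4} = 28561.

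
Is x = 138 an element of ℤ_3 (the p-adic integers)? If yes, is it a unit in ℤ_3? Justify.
x ∈ ℤ_3 but not a unit; v_3(x) = 1 > 0

ℤ_3 = {x ∈ ℚ_3 : v_3(x) ≥ 0} and ℤ_3^× = {x ∈ ℤ_3 : v_3(x) = 0}. Here v_3(138) = v_3(num) − v_3(den) = 1; compare against these criteria.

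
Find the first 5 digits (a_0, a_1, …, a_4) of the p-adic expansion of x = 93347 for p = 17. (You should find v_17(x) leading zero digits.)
(a_0, …, a_4) = (0, 0, 0, 2, 1)

v_17(93347) = 3, so a_0 = ... = a_2 = 0. Factor out: x = 17^3 · u with u = 19 a unit in ℤ_17. Expand u iteratively via a_{v+i} = u_i mod 17, u_{i+1} = (u_i − a_{v+i})/17:
  u_0 = 19;  a_3 = 2;  u_1 = (u_0 − 2)/17 = 1
  u_1 = 1;  a_4 = 1;  u_2 = (u_1 − 1)/17 = 0
Digits: (0, 0, 0, 2, 1).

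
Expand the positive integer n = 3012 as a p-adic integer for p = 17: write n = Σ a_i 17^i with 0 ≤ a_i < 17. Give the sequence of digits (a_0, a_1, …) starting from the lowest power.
(a_0, a_1, …) = (3, 7, 10)

Repeated division by 17 gives the digits low-to-high: 3012 = 3 + 7·17^1 + 10·17^2. Digit sequence: (3, 7, 10).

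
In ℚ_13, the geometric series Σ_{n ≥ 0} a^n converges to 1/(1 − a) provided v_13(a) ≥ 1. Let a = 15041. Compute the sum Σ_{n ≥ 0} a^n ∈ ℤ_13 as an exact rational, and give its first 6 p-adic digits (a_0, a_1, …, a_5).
Σ a^n = 1/(1 − a) = -1/15040;  first 6 digits = (1, 0, 11, 6, 4, 11)

v_13(a) = 2 ≥ 1, so the series converges in ℤ_13 to 1/(1 − a) = 1/(1 − 15041) = -1/15040. Expand this rational in ℤ_13: compute digits iteratively via d_i = x_i mod 13, x_{i+1} = (x_i − d_i)/13. The first 6 digits are (1, 0, 11, 6, 4, 11).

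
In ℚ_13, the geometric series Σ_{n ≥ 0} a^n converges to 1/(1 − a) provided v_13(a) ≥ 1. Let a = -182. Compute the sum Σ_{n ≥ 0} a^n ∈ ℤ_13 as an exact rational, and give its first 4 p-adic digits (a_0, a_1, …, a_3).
Σ a^n = 1/(1 − a) = 1/183;  first 4 digits = (1, 12, 12, 0)

v_13(a) = 1 ≥ 1, so the series converges in ℤ_13 to 1/(1 − a) = 1/(1 − (-182)) = 1/183. Expand this rational in ℤ_13: compute digits iteratively via d_i = x_i mod 13, x_{i+1} = (x_i − d_i)/13. The first 4 digits are (1, 12, 12, 0).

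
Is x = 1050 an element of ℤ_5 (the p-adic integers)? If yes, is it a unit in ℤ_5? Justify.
x ∈ ℤ_5 but not a unit; v_5(x) = 2 > 0

ℤ_5 = {x ∈ ℚ_5 : v_5(x) ≥ 0} and ℤ_5^× = {x ∈ ℤ_5 : v_5(x) = 0}. Here v_5(1050) = v_5(num) − v_5(den) = 2; compare against these criteria.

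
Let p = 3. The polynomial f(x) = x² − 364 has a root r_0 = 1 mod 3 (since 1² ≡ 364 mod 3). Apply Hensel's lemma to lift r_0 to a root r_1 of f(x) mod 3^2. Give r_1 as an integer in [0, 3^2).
r_1 = 7 (mod 9)

Hensel's recurrence: r_{i+1} = r_i − f(r_i)·(f′(r_i))^{-1} mod 3^{i+2}, with f′(x) = 2x. Iterate:
  r_0 = 1 (mod 3)
  r_1 = 7 (mod 9)
Final: r_1 = 7, and one checks f(r_1) ≡ 0 mod 3^2.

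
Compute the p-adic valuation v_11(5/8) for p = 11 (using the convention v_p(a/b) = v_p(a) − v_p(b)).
v_11(5/8) = 0

Factor powers of 11 from the numerator and denominator of the reduced fraction: 5 = 11^0 · 5 and 8 = 11^0 · 8. Apply v_p(a/b) = v_p(a) − v_p(b): v_11(5/8) = 0 − 0 = 0.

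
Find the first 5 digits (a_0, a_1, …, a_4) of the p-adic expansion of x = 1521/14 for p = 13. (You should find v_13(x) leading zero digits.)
(a_0, …, a_4) = (0, 0, 9, 4, 8)

v_13(1521/14) = 2, so a_0 = ... = a_1 = 0. Factor out: x = 13^2 · u with u = 9/14 a unit in ℤ_13. Expand u iteratively via a_{v+i} = u_i mod 13, u_{i+1} = (u_i − a_{v+i})/13:
  u_0 = 9/14;  a_2 = 9;  u_1 = (u_0 − 9)/13 = -9/14
  u_1 = -9/14;  a_3 = 4;  u_2 = (u_1 − 4)/13 = -5/14
  u_2 = -5/14;  a_4 = 8;  u_3 = (u_2 − 8)/13 = -9/14
Digits: (0, 0, 9, 4, 8).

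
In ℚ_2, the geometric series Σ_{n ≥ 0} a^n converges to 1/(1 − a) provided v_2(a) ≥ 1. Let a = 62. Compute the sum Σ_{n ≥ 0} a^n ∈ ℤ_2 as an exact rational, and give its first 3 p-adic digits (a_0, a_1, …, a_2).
Σ a^n = 1/(1 − a) = -1/61;  first 3 digits = (1, 1, 0)

v_2(a) = 1 ≥ 1, so the series converges in ℤ_2 to 1/(1 − a) = 1/(1 − 62) = -1/61. Expand this rational in ℤ_2: compute digits iteratively via d_i = x_i mod 2, x_{i+1} = (x_i − d_i)/2. The first 3 digits are (1, 1, 0).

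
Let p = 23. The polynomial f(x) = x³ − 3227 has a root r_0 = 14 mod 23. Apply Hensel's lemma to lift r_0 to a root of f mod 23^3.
r_2 = 865 (mod 12167)

Hensel: r_{i+1} = r_i − f(r_i)/f′(r_i) mod 23^{i+2}, where f′(x) = 3x². Iterate:
  r_0 = 14 (mod 23)
  r_1 = 336 (mod 529)
  r_2 = 865 (mod 12167)
Final: r = 865 with f(r) ≡ 0 mod 23^3.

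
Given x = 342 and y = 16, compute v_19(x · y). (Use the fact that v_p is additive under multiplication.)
v_19(5472) = 1

v_p(x) = 1 (factor: 342 = 19^1 · 18); v_p(y) = 0 (factor: 16 = 19^0 · 16). Additivity: v_p(xy) = v_p(x) + v_p(y) = 1 + 0 = 1. (Direct check: xy = 5472 = 19^1 · (288).)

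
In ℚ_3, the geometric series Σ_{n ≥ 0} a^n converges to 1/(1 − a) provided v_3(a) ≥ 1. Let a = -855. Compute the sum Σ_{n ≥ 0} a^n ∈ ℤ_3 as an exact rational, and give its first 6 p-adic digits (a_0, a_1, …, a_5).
Σ a^n = 1/(1 − a) = 1/856;  first 6 digits = (1, 0, 1, 1, 2, 1)

v_3(a) = 2 ≥ 1, so the series converges in ℤ_3 to 1/(1 − a) = 1/(1 − (-855)) = 1/856. Expand this rational in ℤ_3: compute digits iteratively via d_i = x_i mod 3, x_{i+1} = (x_i − d_i)/3. The first 6 digits are (1, 0, 1, 1, 2, 1).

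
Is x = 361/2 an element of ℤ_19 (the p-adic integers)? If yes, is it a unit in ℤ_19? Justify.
x ∈ ℤ_19 but not a unit; v_19(x) = 2 > 0

ℤ_19 = {x ∈ ℚ_19 : v_19(x) ≥ 0} and ℤ_19^× = {x ∈ ℤ_19 : v_19(x) = 0}. Here v_19(361/2) = v_19(num) − v_19(den) = 2; compare against these criteria.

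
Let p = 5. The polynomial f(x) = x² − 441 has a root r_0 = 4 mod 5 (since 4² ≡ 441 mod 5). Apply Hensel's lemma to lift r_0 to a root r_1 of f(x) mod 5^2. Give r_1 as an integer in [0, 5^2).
r_1 = 4 (mod 25)

Hensel's recurrence: r_{i+1} = r_i − f(r_i)·(f′(r_i))^{-1} mod 5^{i+2}, with f′(x) = 2x. Iterate:
  r_0 = 4 (mod 5)
  r_1 = 4 (mod 25)
Final: r_1 = 4, and one checks f(r_1) ≡ 0 mod 5^2.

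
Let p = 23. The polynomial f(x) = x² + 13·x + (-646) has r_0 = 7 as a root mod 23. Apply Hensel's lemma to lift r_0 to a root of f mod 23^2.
r_1 = 398 (mod 529)

Hensel: r_{i+1} = r_i − f(r_i)·(f′(r_i))^{-1} mod 23^{i+2}, f′(x) = 2x + 13. Iterate:
  r_0 = 7 (mod 23)
  r_1 = 398 (mod 529)
Final: r = 398 satisfies f(r) ≡ 0 mod 23^2.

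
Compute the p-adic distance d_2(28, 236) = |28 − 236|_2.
d_2(28, 236) = 1/16

Step 1 — x − y = 28 − 236 = -208. Step 2 — v_2(-208) = 4 (factor: -208 = −(2^4 · 13); the sign does not affect v_p). Step 3 — |x − y|_2 = 2^{-4} = 1/16.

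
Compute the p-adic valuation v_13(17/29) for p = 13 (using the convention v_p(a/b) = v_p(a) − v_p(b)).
v_13(17/29) = 0

Factor powers of 13 from the numerator and denominator of the reduced fraction: 17 = 13^0 · 17 and 29 = 13^0 · 29. Apply v_p(a/b) = v_p(a) − v_p(b): v_13(17/29) = 0 − 0 = 0.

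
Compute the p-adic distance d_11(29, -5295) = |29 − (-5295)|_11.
d_11(29, -5295) = 1/1331

Step 1 — x − y = 29 − (-5295) = 5324. Step 2 — v_11(5324) = 3 (factor: 5324 = (11^3 · 4); the sign does not affect v_p). Step 3 — |x − y|_11 = 11^{-3} = 1/1331.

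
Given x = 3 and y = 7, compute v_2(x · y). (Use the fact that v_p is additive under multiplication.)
v_2(21) = 0

v_p(x) = 0 (factor: 3 = 2^0 · 3); v_p(y) = 0 (factor: 7 = 2^0 · 7). Additivity: v_p(xy) = v_p(x) + v_p(y) = 0 + 0 = 0. (Direct check: xy = 21 = 2^0 · (21).)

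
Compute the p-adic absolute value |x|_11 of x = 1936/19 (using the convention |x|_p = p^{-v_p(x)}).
|1936/19|_11 = 1/121

Step 1 — compute v_11(x) by factoring powers of 11 out of the numerator and denominator: v_11(1936/19) = 2. Step 2 — apply |x|_p = p^{-v_p(x)} = 11^{-2} = 1/121.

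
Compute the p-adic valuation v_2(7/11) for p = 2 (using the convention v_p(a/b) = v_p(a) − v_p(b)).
v_2(7/11) = 0

Factor powers of 2 from the numerator and denominator of the reduced fraction: 7 = 2^0 · 7 and 11 = 2^0 · 11. Apply v_p(a/b) = v_p(a) − v_p(b): v_2(7/11) = 0 − 0 = 0.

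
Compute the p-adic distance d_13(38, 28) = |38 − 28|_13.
d_13(38, 28) = 1

Step 1 — x − y = 38 − 28 = 10. Step 2 — v_13(10) = 0 (factor: 10 = (13^0 · 10); the sign does not affect v_p). Step 3 — |x − y|_13 = 13^{0} = 1.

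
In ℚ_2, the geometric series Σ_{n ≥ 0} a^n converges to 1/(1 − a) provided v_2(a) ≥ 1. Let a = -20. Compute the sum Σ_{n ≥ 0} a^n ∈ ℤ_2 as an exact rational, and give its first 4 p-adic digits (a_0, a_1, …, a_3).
Σ a^n = 1/(1 − a) = 1/21;  first 4 digits = (1, 0, 1, 1)

v_2(a) = 2 ≥ 1, so the series converges in ℤ_2 to 1/(1 − a) = 1/(1 − (-20)) = 1/21. Expand this rational in ℤ_2: compute digits iteratively via d_i = x_i mod 2, x_{i+1} = (x_i − d_i)/2. The first 4 digits are (1, 0, 1, 1).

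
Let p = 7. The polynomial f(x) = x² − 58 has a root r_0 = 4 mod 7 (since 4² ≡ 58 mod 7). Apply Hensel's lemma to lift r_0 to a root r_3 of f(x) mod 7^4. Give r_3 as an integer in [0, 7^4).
r_3 = 389 (mod 2401)

Hensel's recurrence: r_{i+1} = r_i − f(r_i)·(f′(r_i))^{-1} mod 7^{i+2}, with f′(x) = 2x. Iterate:
  r_0 = 4 (mod 7)
  r_1 = 46 (mod 49)
  r_2 = 46 (mod 343)
  r_3 = 389 (mod 2401)
Final: r_3 = 389, and one checks f(r_3) ≡ 0 mod 7^4.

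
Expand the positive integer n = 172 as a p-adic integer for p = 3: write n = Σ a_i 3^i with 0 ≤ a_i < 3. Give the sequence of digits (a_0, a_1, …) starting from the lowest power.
(a_0, a_1, …) = (1, 0, 1, 0, 2)

Repeated division by 3 gives the digits low-to-high: 172 = 1 + 1·3^2 + 2·3^4. Digit sequence: (1, 0, 1, 0, 2).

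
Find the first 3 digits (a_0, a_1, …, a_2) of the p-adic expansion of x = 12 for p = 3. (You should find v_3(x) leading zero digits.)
(a_0, …, a_2) = (0, 1, 1)

v_3(12) = 1, so a_0 = ... = a_0 = 0. Factor out: x = 3^1 · u with u = 4 a unit in ℤ_3. Expand u iteratively via a_{v+i} = u_i mod 3, u_{i+1} = (u_i − a_{v+i})/3:
  u_0 = 4;  a_1 = 1;  u_1 = (u_0 − 1)/3 = 1
  u_1 = 1;  a_2 = 1;  u_2 = (u_1 − 1)/3 = 0
Digits: (0, 1, 1).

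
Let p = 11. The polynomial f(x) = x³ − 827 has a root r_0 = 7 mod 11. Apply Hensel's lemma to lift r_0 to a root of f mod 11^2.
r_1 = 7 (mod 121)

Hensel: r_{i+1} = r_i − f(r_i)/f′(r_i) mod 11^{i+2}, where f′(x) = 3x². Iterate:
  r_0 = 7 (mod 11)
  r_1 = 7 (mod 121)
Final: r = 7 with f(r) ≡ 0 mod 11^2.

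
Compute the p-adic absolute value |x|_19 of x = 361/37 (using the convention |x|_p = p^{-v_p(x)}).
|361/37|_19 = 1/361

Step 1 — compute v_19(x) by factoring powers of 19 out of the numerator and denominator: v_19(361/37) = 2. Step 2 — apply |x|_p = p^{-v_p(x)} = 19^{-2} = 1/361.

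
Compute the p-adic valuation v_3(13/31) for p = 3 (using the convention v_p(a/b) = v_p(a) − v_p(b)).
v_3(13/31) = 0

Factor powers of 3 from the numerator and denominator of the reduced fraction: 13 = 3^0 · 13 and 31 = 3^0 · 31. Apply v_p(a/b) = v_p(a) − v_p(b): v_3(13/31) = 0 − 0 = 0.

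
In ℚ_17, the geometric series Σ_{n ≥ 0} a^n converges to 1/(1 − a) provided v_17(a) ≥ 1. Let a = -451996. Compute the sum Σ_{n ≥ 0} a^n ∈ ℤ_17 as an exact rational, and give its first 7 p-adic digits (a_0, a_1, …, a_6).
Σ a^n = 1/(1 − a) = 1/451997;  first 7 digits = (1, 0, 0, 10, 11, 16, 14)

v_17(a) = 3 ≥ 1, so the series converges in ℤ_17 to 1/(1 − a) = 1/(1 − (-451996)) = 1/451997. Expand this rational in ℤ_17: compute digits iteratively via d_i = x_i mod 17, x_{i+1} = (x_i − d_i)/17. The first 7 digits are (1, 0, 0, 10, 11, 16, 14).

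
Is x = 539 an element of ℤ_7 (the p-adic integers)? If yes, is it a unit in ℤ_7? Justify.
x ∈ ℤ_7 but not a unit; v_7(x) = 2 > 0

ℤ_7 = {x ∈ ℚ_7 : v_7(x) ≥ 0} and ℤ_7^× = {x ∈ ℤ_7 : v_7(x) = 0}. Here v_7(539) = v_7(num) − v_7(den) = 2; compare against these criteria.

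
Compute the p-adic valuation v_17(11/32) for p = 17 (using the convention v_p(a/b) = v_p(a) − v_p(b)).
v_17(11/32) = 0

Factor powers of 17 from the numerator and denominator of the reduced fraction: 11 = 17^0 · 11 and 32 = 17^0 · 32. Apply v_p(a/b) = v_p(a) − v_p(b): v_17(11/32) = 0 − 0 = 0.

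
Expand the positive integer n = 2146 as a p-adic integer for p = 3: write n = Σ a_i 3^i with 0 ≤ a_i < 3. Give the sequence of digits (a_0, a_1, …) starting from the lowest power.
(a_0, a_1, …) = (1, 1, 1, 1, 2, 2, 2)

Repeated division by 3 gives the digits low-to-high: 2146 = 1 + 1·3^1 + 1·3^2 + 1·3^3 + 2·3^4 + 2·3^5 + 2·3^6. Digit sequence: (1, 1, 1, 1, 2, 2, 2).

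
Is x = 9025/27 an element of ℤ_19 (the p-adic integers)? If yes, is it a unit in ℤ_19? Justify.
x ∈ ℤ_19 but not a unit; v_19(x) = 2 > 0

ℤ_19 = {x ∈ ℚ_19 : v_19(x) ≥ 0} and ℤ_19^× = {x ∈ ℤ_19 : v_19(x) = 0}. Here v_19(9025/27) = v_19(num) − v_19(den) = 2; compare against these criteria.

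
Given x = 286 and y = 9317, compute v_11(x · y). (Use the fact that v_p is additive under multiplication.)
v_11(2664662) = 4

v_p(x) = 1 (factor: 286 = 11^1 · 26); v_p(y) = 3 (factor: 9317 = 11^3 · 7). Additivity: v_p(xy) = v_p(x) + v_p(y) = 1 + 3 = 4. (Direct check: xy = 2664662 = 11^4 · (182).)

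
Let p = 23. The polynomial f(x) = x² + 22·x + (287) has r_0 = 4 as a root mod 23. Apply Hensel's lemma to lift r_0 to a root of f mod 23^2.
r_1 = 326 (mod 529)

Hensel: r_{i+1} = r_i − f(r_i)·(f′(r_i))^{-1} mod 23^{i+2}, f′(x) = 2x + 22. Iterate:
  r_0 = 4 (mod 23)
  r_1 = 326 (mod 529)
Final: r = 326 satisfies f(r) ≡ 0 mod 23^2.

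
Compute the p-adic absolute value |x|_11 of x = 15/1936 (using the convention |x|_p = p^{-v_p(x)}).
|15/1936|_11 = 121

Step 1 — compute v_11(x) by factoring powers of 11 out of the numerator and denominator: v_11(15/1936) = -2. Step 2 — apply |x|_p = p^{-v_p(x)} = 11^{2} = 121.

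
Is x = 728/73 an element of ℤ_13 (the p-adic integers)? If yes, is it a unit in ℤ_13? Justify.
x ∈ ℤ_13 but not a unit; v_13(x) = 1 > 0

ℤ_13 = {x ∈ ℚ_13 : v_13(x) ≥ 0} and ℤ_13^× = {x ∈ ℤ_13 : v_13(x) = 0}. Here v_13(728/73) = v_13(num) − v_13(den) = 1; compare against these criteria.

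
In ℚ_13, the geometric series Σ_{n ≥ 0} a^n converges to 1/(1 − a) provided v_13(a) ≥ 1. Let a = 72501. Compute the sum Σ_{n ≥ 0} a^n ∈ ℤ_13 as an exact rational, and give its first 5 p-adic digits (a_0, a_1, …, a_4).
Σ a^n = 1/(1 − a) = -1/72500;  first 5 digits = (1, 0, 0, 7, 2)

v_13(a) = 3 ≥ 1, so the series converges in ℤ_13 to 1/(1 − a) = 1/(1 − 72501) = -1/72500. Expand this rational in ℤ_13: compute digits iteratively via d_i = x_i mod 13, x_{i+1} = (x_i − d_i)/13. The first 5 digits are (1, 0, 0, 7, 2).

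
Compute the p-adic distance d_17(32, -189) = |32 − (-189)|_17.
d_17(32, -189) = 1/17

Step 1 — x − y = 32 − (-189) = 221. Step 2 — v_17(221) = 1 (factor: 221 = (17^1 · 13); the sign does not affect v_p). Step 3 — |x − y|_17 = 17^{-1} = 1/17.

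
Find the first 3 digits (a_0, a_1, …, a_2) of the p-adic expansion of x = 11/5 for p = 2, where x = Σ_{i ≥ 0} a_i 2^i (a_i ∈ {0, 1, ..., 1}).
(a_0, …, a_2) = (1, 1, 1)

v_2(11/5) = 0 (numerator and denominator both coprime to 2), so x ∈ ℤ_2^×. Compute digits iteratively via a_i = x_i mod 2, x_{i+1} = (x_i − a_i)/2, with x_0 = x:
  x_0 = 11/5;  a_0 = 1;  x_1 = (x_0 − 1)/2 = 3/5
  x_1 = 3/5;  a_1 = 1;  x_2 = (x_1 − 1)/2 = -1/5
  x_2 = -1/5;  a_2 = 1;  x_3 = (x_2 − 1)/2 = -3/5
Digits: (1, 1, 1).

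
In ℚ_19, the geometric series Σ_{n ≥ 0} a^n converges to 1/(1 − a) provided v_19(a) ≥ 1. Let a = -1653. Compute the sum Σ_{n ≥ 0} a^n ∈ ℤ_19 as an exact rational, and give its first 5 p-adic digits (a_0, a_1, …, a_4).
Σ a^n = 1/(1 − a) = 1/1654;  first 5 digits = (1, 8, 2, 17, 10)

v_19(a) = 1 ≥ 1, so the series converges in ℤ_19 to 1/(1 − a) = 1/(1 − (-1653)) = 1/1654. Expand this rational in ℤ_19: compute digits iteratively via d_i = x_i mod 19, x_{i+1} = (x_i − d_i)/19. The first 5 digits are (1, 8, 2, 17, 10).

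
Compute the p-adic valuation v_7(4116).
v_7(4116) = 3

v_7(n) is the largest exponent k such that 7^k divides n. Factor out: 4116 = 7^3 · 12. (Sign doesn't affect v_p.) So v_7(4116) = 3.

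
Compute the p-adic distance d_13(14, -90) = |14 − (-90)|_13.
d_13(14, -90) = 1/13

Step 1 — x − y = 14 − (-90) = 104. Step 2 — v_13(104) = 1 (factor: 104 = (13^1 · 8); the sign does not affect v_p). Step 3 — |x − y|_13 = 13^{-1} = 1/13.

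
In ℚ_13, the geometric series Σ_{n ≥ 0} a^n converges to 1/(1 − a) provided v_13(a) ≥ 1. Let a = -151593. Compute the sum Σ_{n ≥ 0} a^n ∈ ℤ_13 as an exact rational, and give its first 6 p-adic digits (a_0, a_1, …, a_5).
Σ a^n = 1/(1 − a) = 1/151594;  first 6 digits = (1, 0, 0, 9, 7, 12)

v_13(a) = 3 ≥ 1, so the series converges in ℤ_13 to 1/(1 − a) = 1/(1 − (-151593)) = 1/151594. Expand this rational in ℤ_13: compute digits iteratively via d_i = x_i mod 13, x_{i+1} = (x_i − d_i)/13. The first 6 digits are (1, 0, 0, 9, 7, 12).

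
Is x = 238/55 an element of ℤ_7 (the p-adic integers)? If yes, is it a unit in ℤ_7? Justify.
x ∈ ℤ_7 but not a unit; v_7(x) = 1 > 0

ℤ_7 = {x ∈ ℚ_7 : v_7(x) ≥ 0} and ℤ_7^× = {x ∈ ℤ_7 : v_7(x) = 0}. Here v_7(238/55) = v_7(num) − v_7(den) = 1; compare against these criteria.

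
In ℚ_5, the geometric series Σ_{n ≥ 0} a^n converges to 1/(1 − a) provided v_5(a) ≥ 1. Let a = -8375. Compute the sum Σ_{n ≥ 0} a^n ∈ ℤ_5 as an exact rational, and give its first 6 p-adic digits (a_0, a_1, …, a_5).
Σ a^n = 1/(1 − a) = 1/8376;  first 6 digits = (1, 0, 0, 3, 1, 2)

v_5(a) = 3 ≥ 1, so the series converges in ℤ_5 to 1/(1 − a) = 1/(1 − (-8375)) = 1/8376. Expand this rational in ℤ_5: compute digits iteratively via d_i = x_i mod 5, x_{i+1} = (x_i − d_i)/5. The first 6 digits are (1, 0, 0, 3, 1, 2).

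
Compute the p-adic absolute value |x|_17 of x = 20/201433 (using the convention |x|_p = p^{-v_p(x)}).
|20/201433|_17 = 4913

Step 1 — compute v_17(x) by factoring powers of 17 out of the numerator and denominator: v_17(20/201433) = -3. Step 2 — apply |x|_p = p^{-v_p(x)} = 17^{3} = 4913.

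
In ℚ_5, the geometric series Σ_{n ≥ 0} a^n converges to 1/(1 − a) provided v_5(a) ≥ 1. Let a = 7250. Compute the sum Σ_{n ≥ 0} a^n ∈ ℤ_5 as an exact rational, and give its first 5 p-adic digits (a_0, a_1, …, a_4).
Σ a^n = 1/(1 − a) = -1/7249;  first 5 digits = (1, 0, 0, 3, 1)

v_5(a) = 3 ≥ 1, so the series converges in ℤ_5 to 1/(1 − a) = 1/(1 − 7250) = -1/7249. Expand this rational in ℤ_5: compute digits iteratively via d_i = x_i mod 5, x_{i+1} = (x_i − d_i)/5. The first 5 digits are (1, 0, 0, 3, 1).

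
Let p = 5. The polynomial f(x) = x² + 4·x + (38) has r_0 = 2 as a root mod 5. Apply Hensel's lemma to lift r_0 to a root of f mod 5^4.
r_3 = 152 (mod 625)

Hensel: r_{i+1} = r_i − f(r_i)·(f′(r_i))^{-1} mod 5^{i+2}, f′(x) = 2x + 4. Iterate:
  r_0 = 2 (mod 5)
  r_1 = 2 (mod 25)
  r_2 = 27 (mod 125)
  r_3 = 152 (mod 625)
Final: r = 152 satisfies f(r) ≡ 0 mod 5^4.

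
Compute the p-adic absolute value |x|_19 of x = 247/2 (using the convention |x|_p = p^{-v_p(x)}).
|247/2|_19 = 1/19

Step 1 — compute v_19(x) by factoring powers of 19 out of the numerator and denominator: v_19(247/2) = 1. Step 2 — apply |x|_p = p^{-v_p(x)} = 19^{-1} = 1/19.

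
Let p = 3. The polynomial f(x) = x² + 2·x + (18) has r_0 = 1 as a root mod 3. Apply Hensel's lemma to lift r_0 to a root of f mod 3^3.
r_2 = 7 (mod 27)

Hensel: r_{i+1} = r_i − f(r_i)·(f′(r_i))^{-1} mod 3^{i+2}, f′(x) = 2x + 2. Iterate:
  r_0 = 1 (mod 3)
  r_1 = 7 (mod 9)
  r_2 = 7 (mod 27)
Final: r = 7 satisfies f(r) ≡ 0 mod 3^3.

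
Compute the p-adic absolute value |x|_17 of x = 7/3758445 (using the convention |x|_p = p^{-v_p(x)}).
|7/3758445|_17 = 83521

Step 1 — compute v_17(x) by factoring powers of 17 out of the numerator and denominator: v_17(7/3758445) = -4. Step 2 — apply |x|_p = p^{-v_p(x)} = 17^{4} = 83521.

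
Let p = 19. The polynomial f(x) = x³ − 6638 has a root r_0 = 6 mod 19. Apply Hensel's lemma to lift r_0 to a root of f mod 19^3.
r_2 = 1944 (mod 6859)

Hensel: r_{i+1} = r_i − f(r_i)/f′(r_i) mod 19^{i+2}, where f′(x) = 3x². Iterate:
  r_0 = 6 (mod 19)
  r_1 = 139 (mod 361)
  r_2 = 1944 (mod 6859)
Final: r = 1944 with f(r) ≡ 0 mod 19^3.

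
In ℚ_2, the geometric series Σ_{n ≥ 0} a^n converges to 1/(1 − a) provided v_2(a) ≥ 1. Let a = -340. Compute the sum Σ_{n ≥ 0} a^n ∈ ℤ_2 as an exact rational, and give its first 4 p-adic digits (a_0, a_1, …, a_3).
Σ a^n = 1/(1 − a) = 1/341;  first 4 digits = (1, 0, 1, 1)

v_2(a) = 2 ≥ 1, so the series converges in ℤ_2 to 1/(1 − a) = 1/(1 − (-340)) = 1/341. Expand this rational in ℤ_2: compute digits iteratively via d_i = x_i mod 2, x_{i+1} = (x_i − d_i)/2. The first 4 digits are (1, 0, 1, 1).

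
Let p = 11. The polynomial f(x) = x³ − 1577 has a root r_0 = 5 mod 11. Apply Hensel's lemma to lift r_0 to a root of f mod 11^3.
r_2 = 610 (mod 1331)

Hensel: r_{i+1} = r_i − f(r_i)/f′(r_i) mod 11^{i+2}, where f′(x) = 3x². Iterate:
  r_0 = 5 (mod 11)
  r_1 = 5 (mod 121)
  r_2 = 610 (mod 1331)
Final: r = 610 with f(r) ≡ 0 mod 11^3.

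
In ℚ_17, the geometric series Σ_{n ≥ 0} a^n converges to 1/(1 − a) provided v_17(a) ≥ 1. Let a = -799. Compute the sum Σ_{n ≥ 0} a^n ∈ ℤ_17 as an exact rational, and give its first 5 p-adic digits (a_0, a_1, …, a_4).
Σ a^n = 1/(1 − a) = 1/800;  first 5 digits = (1, 4, 13, 6, 4)

v_17(a) = 1 ≥ 1, so the series converges in ℤ_17 to 1/(1 − a) = 1/(1 − (-799)) = 1/800. Expand this rational in ℤ_17: compute digits iteratively via d_i = x_i mod 17, x_{i+1} = (x_i − d_i)/17. The first 5 digits are (1, 4, 13, 6, 4).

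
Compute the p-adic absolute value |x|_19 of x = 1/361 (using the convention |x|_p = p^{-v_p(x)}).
|1/361|_19 = 361

Step 1 — compute v_19(x) by factoring powers of 19 out of the numerator and denominator: v_19(1/361) = -2. Step 2 — apply |x|_p = p^{-v_p(x)} = 19^{2} = 361.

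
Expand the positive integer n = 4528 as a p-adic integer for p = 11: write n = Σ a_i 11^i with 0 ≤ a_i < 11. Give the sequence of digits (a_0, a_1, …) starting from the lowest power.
(a_0, a_1, …) = (7, 4, 4, 3)

Repeated division by 11 gives the digits low-to-high: 4528 = 7 + 4·11^1 + 4·11^2 + 3·11^3. Digit sequence: (7, 4, 4, 3).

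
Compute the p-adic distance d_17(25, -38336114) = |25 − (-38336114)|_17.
d_17(25, -38336114) = 1/1419857

Step 1 — x − y = 25 − (-38336114) = 38336139. Step 2 — v_17(38336139) = 5 (factor: 38336139 = (17^5 · 27); the sign does not affect v_p). Step 3 — |x − y|_17 = 17^{-5} = 1/1419857.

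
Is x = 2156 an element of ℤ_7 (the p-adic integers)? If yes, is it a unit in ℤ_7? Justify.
x ∈ ℤ_7 but not a unit; v_7(x) = 2 > 0

ℤ_7 = {x ∈ ℚ_7 : v_7(x) ≥ 0} and ℤ_7^× = {x ∈ ℤ_7 : v_7(x) = 0}. Here v_7(2156) = v_7(num) − v_7(den) = 2; compare against these criteria.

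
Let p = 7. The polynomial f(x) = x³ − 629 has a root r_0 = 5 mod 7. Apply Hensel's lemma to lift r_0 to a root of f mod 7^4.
r_3 = 2252 (mod 2401)

Hensel: r_{i+1} = r_i − f(r_i)/f′(r_i) mod 7^{i+2}, where f′(x) = 3x². Iterate:
  r_0 = 5 (mod 7)
  r_1 = 47 (mod 49)
  r_2 = 194 (mod 343)
  r_3 = 2252 (mod 2401)
Final: r = 2252 with f(r) ≡ 0 mod 7^4.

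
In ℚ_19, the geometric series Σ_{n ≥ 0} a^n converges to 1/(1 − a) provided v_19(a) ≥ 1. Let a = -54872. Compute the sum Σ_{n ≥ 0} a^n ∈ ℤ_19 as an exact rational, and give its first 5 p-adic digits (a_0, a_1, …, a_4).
Σ a^n = 1/(1 − a) = 1/54873;  first 5 digits = (1, 0, 0, 11, 18)

v_19(a) = 3 ≥ 1, so the series converges in ℤ_19 to 1/(1 − a) = 1/(1 − (-54872)) = 1/54873. Expand this rational in ℤ_19: compute digits iteratively via d_i = x_i mod 19, x_{i+1} = (x_i − d_i)/19. The first 5 digits are (1, 0, 0, 11, 18).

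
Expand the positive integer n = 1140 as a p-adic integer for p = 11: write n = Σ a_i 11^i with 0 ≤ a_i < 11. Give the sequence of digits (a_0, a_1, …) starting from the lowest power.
(a_0, a_1, …) = (7, 4, 9)

Repeated division by 11 gives the digits low-to-high: 1140 = 7 + 4·11^1 + 9·11^2. Digit sequence: (7, 4, 9).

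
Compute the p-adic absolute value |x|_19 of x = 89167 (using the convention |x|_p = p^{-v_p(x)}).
|89167|_19 = 1/6859

Step 1 — compute v_19(x) by factoring powers of 19 out of the numerator and denominator: v_19(89167) = 3. Step 2 — apply |x|_p = p^{-v_p(x)} = 19^{-3} = 1/6859.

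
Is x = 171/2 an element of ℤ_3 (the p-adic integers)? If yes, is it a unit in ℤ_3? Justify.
x ∈ ℤ_3 but not a unit; v_3(x) = 2 > 0

ℤ_3 = {x ∈ ℚ_3 : v_3(x) ≥ 0} and ℤ_3^× = {x ∈ ℤ_3 : v_3(x) = 0}. Here v_3(171/2) = v_3(num) − v_3(den) = 2; compare against these criteria.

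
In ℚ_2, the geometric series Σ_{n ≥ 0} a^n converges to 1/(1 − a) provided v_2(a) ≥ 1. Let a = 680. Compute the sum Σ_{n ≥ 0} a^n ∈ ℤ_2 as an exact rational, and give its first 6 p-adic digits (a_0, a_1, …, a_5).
Σ a^n = 1/(1 − a) = -1/679;  first 6 digits = (1, 0, 0, 1, 0, 1)

v_2(a) = 3 ≥ 1, so the series converges in ℤ_2 to 1/(1 − a) = 1/(1 − 680) = -1/679. Expand this rational in ℤ_2: compute digits iteratively via d_i = x_i mod 2, x_{i+1} = (x_i − d_i)/2. The first 6 digits are (1, 0, 0, 1, 0, 1).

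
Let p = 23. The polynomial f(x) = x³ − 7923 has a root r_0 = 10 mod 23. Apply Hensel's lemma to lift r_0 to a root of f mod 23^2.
r_1 = 56 (mod 529)

Hensel: r_{i+1} = r_i − f(r_i)/f′(r_i) mod 23^{i+2}, where f′(x) = 3x². Iterate:
  r_0 = 10 (mod 23)
  r_1 = 56 (mod 529)
Final: r = 56 with f(r) ≡ 0 mod 23^2.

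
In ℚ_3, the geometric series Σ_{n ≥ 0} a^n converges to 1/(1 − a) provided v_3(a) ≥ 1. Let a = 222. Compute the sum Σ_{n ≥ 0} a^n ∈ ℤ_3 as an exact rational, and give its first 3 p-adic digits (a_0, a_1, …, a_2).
Σ a^n = 1/(1 − a) = -1/221;  first 3 digits = (1, 2, 1)

v_3(a) = 1 ≥ 1, so the series converges in ℤ_3 to 1/(1 − a) = 1/(1 − 222) = -1/221. Expand this rational in ℤ_3: compute digits iteratively via d_i = x_i mod 3, x_{i+1} = (x_i − d_i)/3. The first 3 digits are (1, 2, 1).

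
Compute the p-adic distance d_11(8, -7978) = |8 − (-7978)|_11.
d_11(8, -7978) = 1/1331

Step 1 — x − y = 8 − (-7978) = 7986. Step 2 — v_11(7986) = 3 (factor: 7986 = (11^3 · 6); the sign does not affect v_p). Step 3 — |x − y|_11 = 11^{-3} = 1/1331.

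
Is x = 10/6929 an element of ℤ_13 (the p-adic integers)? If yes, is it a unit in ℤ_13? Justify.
x ∉ ℤ_13 (v_13(x) = -2 < 0)

ℤ_13 = {x ∈ ℚ_13 : v_13(x) ≥ 0} and ℤ_13^× = {x ∈ ℤ_13 : v_13(x) = 0}. Here v_13(10/6929) = v_13(num) − v_13(den) = -2; compare against these criteria.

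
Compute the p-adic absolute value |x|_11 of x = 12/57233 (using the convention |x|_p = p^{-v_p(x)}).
|12/57233|_11 = 1331

Step 1 — compute v_11(x) by factoring powers of 11 out of the numerator and denominator: v_11(12/57233) = -3. Step 2 — apply |x|_p = p^{-v_p(x)} = 11^{3} = 1331.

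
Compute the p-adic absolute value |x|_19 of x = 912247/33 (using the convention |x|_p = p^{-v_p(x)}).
|912247/33|_19 = 1/130321

Step 1 — compute v_19(x) by factoring powers of 19 out of the numerator and denominator: v_19(912247/33) = 4. Step 2 — apply |x|_p = p^{-v_p(x)} = 19^{-4} = 1/130321.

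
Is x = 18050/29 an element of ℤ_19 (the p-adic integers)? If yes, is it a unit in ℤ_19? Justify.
x ∈ ℤ_19 but not a unit; v_19(x) = 2 > 0

ℤ_19 = {x ∈ ℚ_19 : v_19(x) ≥ 0} and ℤ_19^× = {x ∈ ℤ_19 : v_19(x) = 0}. Here v_19(18050/29) = v_19(num) − v_19(den) = 2; compare against these criteria.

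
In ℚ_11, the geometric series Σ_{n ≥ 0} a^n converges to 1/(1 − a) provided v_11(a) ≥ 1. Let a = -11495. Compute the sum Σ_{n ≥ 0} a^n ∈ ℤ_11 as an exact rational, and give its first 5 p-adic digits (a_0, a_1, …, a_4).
Σ a^n = 1/(1 − a) = 1/11496;  first 5 digits = (1, 0, 4, 2, 4)

v_11(a) = 2 ≥ 1, so the series converges in ℤ_11 to 1/(1 − a) = 1/(1 − (-11495)) = 1/11496. Expand this rational in ℤ_11: compute digits iteratively via d_i = x_i mod 11, x_{i+1} = (x_i − d_i)/11. The first 5 digits are (1, 0, 4, 2, 4).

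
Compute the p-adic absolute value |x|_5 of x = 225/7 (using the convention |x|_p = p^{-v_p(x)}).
|225/7|_5 = 1/25

Step 1 — compute v_5(x) by factoring powers of 5 out of the numerator and denominator: v_5(225/7) = 2. Step 2 — apply |x|_p = p^{-v_p(x)} = 5^{-2} = 1/25.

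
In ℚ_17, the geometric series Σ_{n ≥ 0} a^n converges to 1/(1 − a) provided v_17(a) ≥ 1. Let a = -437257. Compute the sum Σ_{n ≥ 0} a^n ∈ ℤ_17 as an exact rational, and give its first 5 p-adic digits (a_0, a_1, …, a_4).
Σ a^n = 1/(1 − a) = 1/437258;  first 5 digits = (1, 0, 0, 13, 11)

v_17(a) = 3 ≥ 1, so the series converges in ℤ_17 to 1/(1 − a) = 1/(1 − (-437257)) = 1/437258. Expand this rational in ℤ_17: compute digits iteratively via d_i = x_i mod 17, x_{i+1} = (x_i − d_i)/17. The first 5 digits are (1, 0, 0, 13, 11).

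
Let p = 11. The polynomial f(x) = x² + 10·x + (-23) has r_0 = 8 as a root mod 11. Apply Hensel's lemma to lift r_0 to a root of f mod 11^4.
r_3 = 12955 (mod 14641)

Hensel: r_{i+1} = r_i − f(r_i)·(f′(r_i))^{-1} mod 11^{i+2}, f′(x) = 2x + 10. Iterate:
  r_0 = 8 (mod 11)
  r_1 = 8 (mod 121)
  r_2 = 976 (mod 1331)
  r_3 = 12955 (mod 14641)
Final: r = 12955 satisfies f(r) ≡ 0 mod 11^4.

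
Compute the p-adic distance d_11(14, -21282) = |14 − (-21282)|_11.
d_11(14, -21282) = 1/1331

Step 1 — x − y = 14 − (-21282) = 21296. Step 2 — v_11(21296) = 3 (factor: 21296 = (11^3 · 16); the sign does not affect v_p). Step 3 — |x − y|_11 = 11^{-3} = 1/1331.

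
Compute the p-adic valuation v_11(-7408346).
v_11(-7408346) = 5

v_11(n) is the largest exponent k such that 11^k divides n. Factor out: -7408346 = -11^5 · 46. (Sign doesn't affect v_p.) So v_11(-7408346) = 5.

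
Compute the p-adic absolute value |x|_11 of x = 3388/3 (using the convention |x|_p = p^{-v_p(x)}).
|3388/3|_11 = 1/121

Step 1 — compute v_11(x) by factoring powers of 11 out of the numerator and denominator: v_11(3388/3) = 2. Step 2 — apply |x|_p = p^{-v_p(x)} = 11^{-2} = 1/121.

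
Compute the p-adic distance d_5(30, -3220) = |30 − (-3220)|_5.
d_5(30, -3220) = 1/125

Step 1 — x − y = 30 − (-3220) = 3250. Step 2 — v_5(3250) = 3 (factor: 3250 = (5^3 · 26); the sign does not affect v_p). Step 3 — |x − y|_5 = 5^{-3} = 1/125.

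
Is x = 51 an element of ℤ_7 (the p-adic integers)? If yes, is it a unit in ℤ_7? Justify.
x ∈ ℤ_7^× (unit); v_7(x) = 0

ℤ_7 = {x ∈ ℚ_7 : v_7(x) ≥ 0} and ℤ_7^× = {x ∈ ℤ_7 : v_7(x) = 0}. Here v_7(51) = v_7(num) − v_7(den) = 0; compare against these criteria.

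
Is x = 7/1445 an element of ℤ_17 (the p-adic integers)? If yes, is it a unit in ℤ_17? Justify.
x ∉ ℤ_17 (v_17(x) = -2 < 0)

ℤ_17 = {x ∈ ℚ_17 : v_17(x) ≥ 0} and ℤ_17^× = {x ∈ ℤ_17 : v_17(x) = 0}. Here v_17(7/1445) = v_17(num) − v_17(den) = -2; compare against these criteria.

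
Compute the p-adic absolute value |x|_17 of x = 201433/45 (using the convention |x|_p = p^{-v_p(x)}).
|201433/45|_17 = 1/4913

Step 1 — compute v_17(x) by factoring powers of 17 out of the numerator and denominator: v_17(201433/45) = 3. Step 2 — apply |x|_p = p^{-v_p(x)} = 17^{-3} = 1/4913.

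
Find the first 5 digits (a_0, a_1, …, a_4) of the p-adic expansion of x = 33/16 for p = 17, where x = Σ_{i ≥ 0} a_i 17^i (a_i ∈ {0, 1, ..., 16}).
(a_0, …, a_4) = (1, 16, 15, 15, 15)

v_17(33/16) = 0 (numerator and denominator both coprime to 17), so x ∈ ℤ_17^×. Compute digits iteratively via a_i = x_i mod 17, x_{i+1} = (x_i − a_i)/17, with x_0 = x:
  x_0 = 33/16;  a_0 = 1;  x_1 = (x_0 − 1)/17 = 1/16
  x_1 = 1/16;  a_1 = 16;  x_2 = (x_1 − 16)/17 = -15/16
  x_2 = -15/16;  a_2 = 15;  x_3 = (x_2 − 15)/17 = -15/16
  x_3 = -15/16;  a_3 = 15;  x_4 = (x_3 − 15)/17 = -15/16
  x_4 = -15/16;  a_4 = 15;  x_5 = (x_4 − 15)/17 = -15/16
Digits: (1, 16, 15, 15, 15).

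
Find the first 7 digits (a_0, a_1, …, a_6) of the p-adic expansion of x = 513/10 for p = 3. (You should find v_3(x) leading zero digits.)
(a_0, …, a_6) = (0, 0, 0, 1, 0, 1, 0)

v_3(513/10) = 3, so a_0 = ... = a_2 = 0. Factor out: x = 3^3 · u with u = 19/10 a unit in ℤ_3. Expand u iteratively via a_{v+i} = u_i mod 3, u_{i+1} = (u_i − a_{v+i})/3:
  u_0 = 19/10;  a_3 = 1;  u_1 = (u_0 − 1)/3 = 3/10
  u_1 = 3/10;  a_4 = 0;  u_2 = (u_1 − 0)/3 = 1/10
  u_2 = 1/10;  a_5 = 1;  u_3 = (u_2 − 1)/3 = -3/10
  u_3 = -3/10;  a_6 = 0;  u_4 = (u_3 − 0)/3 = -1/10
Digits: (0, 0, 0, 1, 0, 1, 0).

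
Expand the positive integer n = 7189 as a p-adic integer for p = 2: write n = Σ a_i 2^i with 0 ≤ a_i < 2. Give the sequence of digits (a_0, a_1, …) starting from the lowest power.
(a_0, a_1, …) = (1, 0, 1, 0, 1, 0, 0, 0, 0, 0, 1, 1, 1)

Repeated division by 2 gives the digits low-to-high: 7189 = 1 + 1·2^2 + 1·2^4 + 1·2^10 + 1·2^11 + 1·2^12. Digit sequence: (1, 0, 1, 0, 1, 0, 0, 0, 0, 0, 1, 1, 1).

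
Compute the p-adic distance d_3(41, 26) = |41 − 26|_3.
d_3(41, 26) = 1/3

Step 1 — x − y = 41 − 26 = 15. Step 2 — v_3(15) = 1 (factor: 15 = (3^1 · 5); the sign does not affect v_p). Step 3 — |x − y|_3 = 3^{-1} = 1/3.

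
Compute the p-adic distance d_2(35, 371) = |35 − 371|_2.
d_2(35, 371) = 1/16

Step 1 — x − y = 35 − 371 = -336. Step 2 — v_2(-336) = 4 (factor: -336 = −(2^4 · 21); the sign does not affect v_p). Step 3 — |x − y|_2 = 2^{-4} = 1/16.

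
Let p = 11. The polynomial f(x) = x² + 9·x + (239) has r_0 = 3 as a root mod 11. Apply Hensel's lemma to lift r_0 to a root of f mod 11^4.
r_3 = 751 (mod 14641)

Hensel: r_{i+1} = r_i − f(r_i)·(f′(r_i))^{-1} mod 11^{i+2}, f′(x) = 2x + 9. Iterate:
  r_0 = 3 (mod 11)
  r_1 = 25 (mod 121)
  r_2 = 751 (mod 1331)
  r_3 = 751 (mod 14641)
Final: r = 751 satisfies f(r) ≡ 0 mod 11^4.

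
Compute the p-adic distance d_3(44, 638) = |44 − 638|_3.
d_3(44, 638) = 1/27

Step 1 — x − y = 44 − 638 = -594. Step 2 — v_3(-594) = 3 (factor: -594 = −(3^3 · 22); the sign does not affect v_p). Step 3 — |x − y|_3 = 3^{-3} = 1/27.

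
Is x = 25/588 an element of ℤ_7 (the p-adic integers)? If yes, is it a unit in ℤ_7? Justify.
x ∉ ℤ_7 (v_7(x) = -2 < 0)

ℤ_7 = {x ∈ ℚ_7 : v_7(x) ≥ 0} and ℤ_7^× = {x ∈ ℤ_7 : v_7(x) = 0}. Here v_7(25/588) = v_7(num) − v_7(den) = -2; compare against these criteria.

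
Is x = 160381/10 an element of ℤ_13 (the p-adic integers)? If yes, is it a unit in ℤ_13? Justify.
x ∈ ℤ_13 but not a unit; v_13(x) = 3 > 0

ℤ_13 = {x ∈ ℚ_13 : v_13(x) ≥ 0} and ℤ_13^× = {x ∈ ℤ_13 : v_13(x) = 0}. Here v_13(160381/10) = v_13(num) − v_13(den) = 3; compare against these criteria.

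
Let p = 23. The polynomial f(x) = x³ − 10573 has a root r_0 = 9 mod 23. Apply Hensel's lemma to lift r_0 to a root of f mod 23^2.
r_1 = 400 (mod 529)

Hensel: r_{i+1} = r_i − f(r_i)/f′(r_i) mod 23^{i+2}, where f′(x) = 3x². Iterate:
  r_0 = 9 (mod 23)
  r_1 = 400 (mod 529)
Final: r = 400 with f(r) ≡ 0 mod 23^2.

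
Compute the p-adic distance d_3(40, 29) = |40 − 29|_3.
d_3(40, 29) = 1

Step 1 — x − y = 40 − 29 = 11. Step 2 — v_3(11) = 0 (factor: 11 = (3^0 · 11); the sign does not affect v_p). Step 3 — |x − y|_3 = 3^{0} = 1.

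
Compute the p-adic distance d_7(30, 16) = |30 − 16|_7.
d_7(30, 16) = 1/7

Step 1 — x − y = 30 − 16 = 14. Step 2 — v_7(14) = 1 (factor: 14 = (7^1 · 2); the sign does not affect v_p). Step 3 — |x − y|_7 = 7^{-1} = 1/7.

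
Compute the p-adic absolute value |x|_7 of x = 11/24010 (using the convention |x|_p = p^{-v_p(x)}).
|11/24010|_7 = 2401

Step 1 — compute v_7(x) by factoring powers of 7 out of the numerator and denominator: v_7(11/24010) = -4. Step 2 — apply |x|_p = p^{-v_p(x)} = 7^{4} = 2401.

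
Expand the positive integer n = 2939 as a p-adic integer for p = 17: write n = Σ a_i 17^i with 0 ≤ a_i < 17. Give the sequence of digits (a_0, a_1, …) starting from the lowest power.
(a_0, a_1, …) = (15, 2, 10)

Repeated division by 17 gives the digits low-to-high: 2939 = 15 + 2·17^1 + 10·17^2. Digit sequence: (15, 2, 10).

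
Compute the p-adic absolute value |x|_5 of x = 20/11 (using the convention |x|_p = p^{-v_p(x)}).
|20/11|_5 = 1/5

Step 1 — compute v_5(x) by factoring powers of 5 out of the numerator and denominator: v_5(20/11) = 1. Step 2 — apply |x|_p = p^{-v_p(x)} = 5^{-1} = 1/5.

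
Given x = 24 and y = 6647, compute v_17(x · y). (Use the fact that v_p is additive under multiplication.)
v_17(159528) = 2

v_p(x) = 0 (factor: 24 = 17^0 · 24); v_p(y) = 2 (factor: 6647 = 17^2 · 23). Additivity: v_p(xy) = v_p(x) + v_p(y) = 0 + 2 = 2. (Direct check: xy = 159528 = 17^2 · (552).)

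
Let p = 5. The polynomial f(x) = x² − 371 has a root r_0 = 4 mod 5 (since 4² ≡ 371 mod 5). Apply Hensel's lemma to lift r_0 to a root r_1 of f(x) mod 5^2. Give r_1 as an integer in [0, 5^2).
r_1 = 14 (mod 25)

Hensel's recurrence: r_{i+1} = r_i − f(r_i)·(f′(r_i))^{-1} mod 5^{i+2}, with f′(x) = 2x. Iterate:
  r_0 = 4 (mod 5)
  r_1 = 14 (mod 25)
Final: r_1 = 14, and one checks f(r_1) ≡ 0 mod 5^2.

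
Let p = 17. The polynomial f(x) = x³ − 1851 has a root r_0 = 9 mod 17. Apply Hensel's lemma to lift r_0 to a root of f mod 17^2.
r_1 = 60 (mod 289)

Hensel: r_{i+1} = r_i − f(r_i)/f′(r_i) mod 17^{i+2}, where f′(x) = 3x². Iterate:
  r_0 = 9 (mod 17)
  r_1 = 60 (mod 289)
Final: r = 60 with f(r) ≡ 0 mod 17^2.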